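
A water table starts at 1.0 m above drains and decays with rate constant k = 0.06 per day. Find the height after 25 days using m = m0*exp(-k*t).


m = m0 * exp(-k*t)
m = 1.0 * exp(-0.06 * 25)
m = 1.0 * exp(-1.5000)

0.2231 m


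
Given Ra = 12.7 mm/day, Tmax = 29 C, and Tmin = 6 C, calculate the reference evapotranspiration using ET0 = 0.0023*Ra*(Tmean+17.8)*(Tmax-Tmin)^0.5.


Tmean = (Tmax + Tmin)/2 = (29 + 6)/2 = 17.5
ET0 = 0.0023 * 12.7 * (17.5 + 17.8) * sqrt(29 - 6)
ET0 = 0.0023 * 12.7 * 35.3 * 4.795832

4.9450 mm/day


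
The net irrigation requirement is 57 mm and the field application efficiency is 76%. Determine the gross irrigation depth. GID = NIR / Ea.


Ea = 76% = 0.76
GID = NIR / Ea = 57 / 0.76 = 75.0000 mm

75.0000 mm


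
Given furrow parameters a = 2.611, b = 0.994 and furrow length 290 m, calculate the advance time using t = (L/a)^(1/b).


t = (L/a)^(1/b)
t = (290/2.611)^(1/0.994)
t = 111.068556^(1/0.994)

114.2717 min


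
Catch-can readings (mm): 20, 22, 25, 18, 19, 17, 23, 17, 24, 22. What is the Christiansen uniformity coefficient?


mean = 20.700000 mm
MAD = 2.500000 mm
CU = (1 - 2.500000/20.700000)*100

87.9227 %


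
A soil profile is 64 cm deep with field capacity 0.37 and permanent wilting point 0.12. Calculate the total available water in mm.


AWC = (FC - PWP) * d * 10
AWC = (0.37 - 0.12) * 64 * 10
AWC = 0.2500 * 64 * 10

160.0000 mm


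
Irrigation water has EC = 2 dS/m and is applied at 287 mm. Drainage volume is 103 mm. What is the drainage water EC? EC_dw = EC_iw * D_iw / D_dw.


EC_dw = EC_iw * D_iw / D_dw
EC_dw = 2 * 287 / 103
EC_dw = 574 / 103

5.5728 dS/m


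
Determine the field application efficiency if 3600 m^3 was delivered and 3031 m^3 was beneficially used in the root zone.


Ea = V_root / V_field * 100 = 3031 / 3600 * 100 = 84.1944%

84.1944 %


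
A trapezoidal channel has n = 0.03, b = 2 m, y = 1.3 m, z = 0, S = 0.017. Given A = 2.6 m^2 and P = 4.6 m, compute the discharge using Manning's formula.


R = A/P = 2.6/4.6 = 0.565217
Q = (1/0.03) * 2.6 * 0.565217^(2/3) * 0.017^0.5

7.7248 m^3/s


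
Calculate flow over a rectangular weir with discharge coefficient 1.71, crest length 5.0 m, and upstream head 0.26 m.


Q = C * L * H^(3/2) = 1.71 * 5.0 * 0.26^1.5 = 1.71 * 5.0 * 0.132575

1.1335 m^3/s


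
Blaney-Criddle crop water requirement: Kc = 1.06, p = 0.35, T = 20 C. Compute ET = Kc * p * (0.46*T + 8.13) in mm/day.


ET = Kc * p * (0.46*T + 8.13)
ET = 1.06 * 0.35 * (0.46*20 + 8.13)
ET = 1.06 * 0.35 * 17.3300

6.4294 mm/day


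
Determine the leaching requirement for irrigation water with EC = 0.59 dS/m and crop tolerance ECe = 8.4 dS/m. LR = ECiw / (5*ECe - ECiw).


LR = ECiw / (5*ECe - ECiw)
LR = 0.59 / (5*8.4 - 0.59)
LR = 0.59 / 41.4100

0.0142


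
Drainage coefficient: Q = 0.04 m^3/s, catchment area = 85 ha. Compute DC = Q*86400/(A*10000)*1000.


DC = Q * 86400 / (A * 10000) * 1000
DC = 0.04 * 86400 / (85 * 10000) * 1000
DC = 3456000.0000 / 850000

4.0659 mm/day


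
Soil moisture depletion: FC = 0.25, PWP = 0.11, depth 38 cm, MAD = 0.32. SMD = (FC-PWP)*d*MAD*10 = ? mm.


SMD = (FC - PWP) * d * MAD * 10
SMD = (0.25 - 0.11) * 38 * 0.32 * 10
SMD = 0.1400 * 38 * 0.32 * 10

17.0240 mm


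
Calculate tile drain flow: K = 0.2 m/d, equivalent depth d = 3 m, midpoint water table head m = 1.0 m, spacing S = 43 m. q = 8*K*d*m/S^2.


q = 8*K*d*m/S^2
q = 8*0.2*3*1.0/43^2
q = 4.8000 / 1849

0.0026 m/d


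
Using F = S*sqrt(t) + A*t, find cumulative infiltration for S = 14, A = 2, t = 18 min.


F = S*sqrt(t) + A*t
F = 14*sqrt(18) + 2*18
F = 14*4.242641 + 36

95.3970 mm


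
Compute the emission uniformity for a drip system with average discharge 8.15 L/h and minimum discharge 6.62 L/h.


EU = (q_min/q_avg)*100 = (6.62/8.15)*100 = 81.2270%

81.2270 %


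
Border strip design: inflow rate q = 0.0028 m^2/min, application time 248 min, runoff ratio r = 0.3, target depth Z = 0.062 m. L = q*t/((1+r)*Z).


L = q*t/((1+r)*Z)
L = 0.0028*248/((1+0.3)*0.062)
L = 0.6944/0.0806

8.6154 m


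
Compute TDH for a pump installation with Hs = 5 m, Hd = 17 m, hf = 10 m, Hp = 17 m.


TDH = Hs + Hd + hf + Hp = 5 + 17 + 10 + 17 = 49

49 m


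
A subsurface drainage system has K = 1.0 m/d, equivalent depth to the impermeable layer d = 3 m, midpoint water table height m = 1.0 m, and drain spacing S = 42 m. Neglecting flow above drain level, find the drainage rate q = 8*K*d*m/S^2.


q = 8*K*d*m/S^2
q = 8*1.0*3*1.0/42^2
q = 24.0000 / 1764

0.0136 m/d


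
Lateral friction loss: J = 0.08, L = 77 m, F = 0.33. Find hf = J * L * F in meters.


hf = J * L * F = 0.08 * 77 * 0.33 = 2.0328 m

2.0328 m


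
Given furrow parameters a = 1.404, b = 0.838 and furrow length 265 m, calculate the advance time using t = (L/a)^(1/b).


t = (L/a)^(1/b)
t = (265/1.404)^(1/0.838)
t = 188.746439^(1/0.838)

519.8114 min


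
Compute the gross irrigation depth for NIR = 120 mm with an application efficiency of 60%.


Ea = 60% = 0.6
GID = NIR / Ea = 120 / 0.6 = 200.0000 mm

200.0000 mm


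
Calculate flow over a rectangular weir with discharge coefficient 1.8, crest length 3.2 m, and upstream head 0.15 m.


Q = C * L * H^(3/2) = 1.8 * 3.2 * 0.15^1.5 = 1.8 * 3.2 * 0.058095

0.3346 m^3/s


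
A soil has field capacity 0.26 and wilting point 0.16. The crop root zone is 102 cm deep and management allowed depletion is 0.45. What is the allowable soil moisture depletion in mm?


SMD = (FC - PWP) * d * MAD * 10
SMD = (0.26 - 0.16) * 102 * 0.45 * 10
SMD = 0.1000 * 102 * 0.45 * 10

45.9000 mm


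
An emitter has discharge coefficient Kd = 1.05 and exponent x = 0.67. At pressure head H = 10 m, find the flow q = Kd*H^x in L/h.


q = Kd * H^x = 1.05 * 10^0.67 = 1.05 * 4.677351

4.9112 L/h


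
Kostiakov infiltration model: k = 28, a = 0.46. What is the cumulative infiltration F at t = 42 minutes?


F = k * t^a = 28 * 42^0.46
F = 28 * 5.580777

156.2618 mm


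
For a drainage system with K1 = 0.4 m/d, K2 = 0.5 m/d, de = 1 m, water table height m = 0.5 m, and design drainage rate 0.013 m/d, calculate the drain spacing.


S^2 = 8*K2*de*m/q + 4*K1*m^2/q
S^2 = 8*0.5*1*0.5/0.013 + 4*0.4*0.5^2/0.013
S = sqrt(184.6154)

13.5873 m


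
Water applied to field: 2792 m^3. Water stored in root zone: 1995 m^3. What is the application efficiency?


Ea = V_root / V_field * 100 = 1995 / 2792 * 100 = 71.4542%

71.4542 %


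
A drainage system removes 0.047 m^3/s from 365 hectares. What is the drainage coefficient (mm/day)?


DC = Q * 86400 / (A * 10000) * 1000
DC = 0.047 * 86400 / (365 * 10000) * 1000
DC = 4060800.0000 / 3650000

1.1125 mm/day


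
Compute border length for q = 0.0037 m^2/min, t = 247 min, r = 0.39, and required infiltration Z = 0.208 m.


L = q*t/((1+r)*Z)
L = 0.0037*247/((1+0.39)*0.208)
L = 0.9139/0.28912

3.1610 m


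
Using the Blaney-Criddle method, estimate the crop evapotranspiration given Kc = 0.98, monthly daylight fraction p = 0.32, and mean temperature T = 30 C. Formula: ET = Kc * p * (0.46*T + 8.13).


ET = Kc * p * (0.46*T + 8.13)
ET = 0.98 * 0.32 * (0.46*30 + 8.13)
ET = 0.98 * 0.32 * 21.9300

6.8772 mm/day


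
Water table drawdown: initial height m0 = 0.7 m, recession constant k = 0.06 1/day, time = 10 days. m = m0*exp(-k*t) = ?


m = m0 * exp(-k*t)
m = 0.7 * exp(-0.06 * 10)
m = 0.7 * exp(-0.6000)

0.3842 m


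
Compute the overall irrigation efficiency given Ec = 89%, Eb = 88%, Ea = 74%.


Ec = 0.89, Eb = 0.88, Ea = 0.74
E = 0.89 * 0.88 * 0.74 * 100 = 57.9568%

57.9568 %


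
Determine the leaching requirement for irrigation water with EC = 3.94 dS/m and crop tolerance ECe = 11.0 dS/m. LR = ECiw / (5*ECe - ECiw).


LR = ECiw / (5*ECe - ECiw)
LR = 3.94 / (5*11.0 - 3.94)
LR = 3.94 / 51.0600

0.0772


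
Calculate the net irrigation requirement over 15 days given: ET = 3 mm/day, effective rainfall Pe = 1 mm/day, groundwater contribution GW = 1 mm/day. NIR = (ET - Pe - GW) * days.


Daily deficit = ET - Pe - GW = 3 - 1 - 1 = 1 mm/day
NIR = 1 * 15 = 15 mm

15.0000 mm


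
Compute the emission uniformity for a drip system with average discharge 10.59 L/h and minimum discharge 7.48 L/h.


EU = (q_min/q_avg)*100 = (7.48/10.59)*100 = 70.6327%

70.6327 %


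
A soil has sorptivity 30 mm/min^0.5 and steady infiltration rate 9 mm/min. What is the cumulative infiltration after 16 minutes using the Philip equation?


F = S*sqrt(t) + A*t
F = 30*sqrt(16) + 9*16
F = 30*4.000000 + 144

264.0000 mm


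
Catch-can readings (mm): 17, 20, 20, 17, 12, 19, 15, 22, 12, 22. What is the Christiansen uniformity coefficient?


mean = 17.600000 mm
MAD = 3.000000 mm
CU = (1 - 3.000000/17.600000)*100

82.9545 %


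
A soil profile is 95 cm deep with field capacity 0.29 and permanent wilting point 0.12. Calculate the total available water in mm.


AWC = (FC - PWP) * d * 10
AWC = (0.29 - 0.12) * 95 * 10
AWC = 0.1700 * 95 * 10

161.5000 mm


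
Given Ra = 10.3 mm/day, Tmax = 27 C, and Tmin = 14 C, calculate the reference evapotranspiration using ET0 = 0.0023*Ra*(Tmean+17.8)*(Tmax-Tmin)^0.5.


Tmean = (Tmax + Tmin)/2 = (27 + 14)/2 = 20.5
ET0 = 0.0023 * 10.3 * (20.5 + 17.8) * sqrt(27 - 14)
ET0 = 0.0023 * 10.3 * 38.3 * 3.605551

3.2714 mm/day


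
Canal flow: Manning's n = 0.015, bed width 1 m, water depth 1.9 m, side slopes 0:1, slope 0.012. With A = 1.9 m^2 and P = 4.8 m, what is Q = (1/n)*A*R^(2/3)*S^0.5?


R = A/P = 1.9/4.8 = 0.395833
Q = (1/0.015) * 1.9 * 0.395833^(2/3) * 0.012^0.5

7.4804 m^3/s


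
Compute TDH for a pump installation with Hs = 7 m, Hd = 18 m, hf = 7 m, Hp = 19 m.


TDH = Hs + Hd + hf + Hp = 7 + 18 + 7 + 19 = 51

51 m


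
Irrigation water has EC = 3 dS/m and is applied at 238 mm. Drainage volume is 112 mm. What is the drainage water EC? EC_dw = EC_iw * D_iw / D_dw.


EC_dw = EC_iw * D_iw / D_dw
EC_dw = 3 * 238 / 112
EC_dw = 714 / 112

6.3750 dS/m


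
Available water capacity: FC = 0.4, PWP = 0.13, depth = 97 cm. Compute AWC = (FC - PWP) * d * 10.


AWC = (FC - PWP) * d * 10
AWC = (0.4 - 0.13) * 97 * 10
AWC = 0.2700 * 97 * 10

261.9000 mm


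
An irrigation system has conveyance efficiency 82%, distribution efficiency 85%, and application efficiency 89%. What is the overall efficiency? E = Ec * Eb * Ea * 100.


Ec = 0.82, Eb = 0.85, Ea = 0.89
E = 0.82 * 0.85 * 0.89 * 100 = 62.0330%

62.0330 %


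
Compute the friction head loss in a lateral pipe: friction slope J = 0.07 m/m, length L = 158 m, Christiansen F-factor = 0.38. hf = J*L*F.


hf = J * L * F = 0.07 * 158 * 0.38 = 4.2028 m

4.2028 m


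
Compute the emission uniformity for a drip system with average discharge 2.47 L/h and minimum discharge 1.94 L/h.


EU = (q_min/q_avg)*100 = (1.94/2.47)*100 = 78.5425%

78.5425 %


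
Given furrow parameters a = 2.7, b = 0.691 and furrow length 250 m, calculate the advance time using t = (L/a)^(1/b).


t = (L/a)^(1/b)
t = (250/2.7)^(1/0.691)
t = 92.592593^(1/0.691)

701.4325 min


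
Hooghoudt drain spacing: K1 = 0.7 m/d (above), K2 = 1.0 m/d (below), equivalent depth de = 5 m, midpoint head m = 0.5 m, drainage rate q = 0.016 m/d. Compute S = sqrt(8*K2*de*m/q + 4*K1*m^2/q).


S^2 = 8*K2*de*m/q + 4*K1*m^2/q
S^2 = 8*1.0*5*0.5/0.016 + 4*0.7*0.5^2/0.016
S = sqrt(1293.7500)

35.9687 m


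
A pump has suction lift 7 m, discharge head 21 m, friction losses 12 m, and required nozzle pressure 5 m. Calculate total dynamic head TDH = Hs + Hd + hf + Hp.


TDH = Hs + Hd + hf + Hp = 7 + 21 + 12 + 5 = 45

45 m


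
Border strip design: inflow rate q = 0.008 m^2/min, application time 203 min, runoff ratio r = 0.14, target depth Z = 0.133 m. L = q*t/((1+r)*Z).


L = q*t/((1+r)*Z)
L = 0.008*203/((1+0.14)*0.133)
L = 1.624/0.15162

10.7110 m


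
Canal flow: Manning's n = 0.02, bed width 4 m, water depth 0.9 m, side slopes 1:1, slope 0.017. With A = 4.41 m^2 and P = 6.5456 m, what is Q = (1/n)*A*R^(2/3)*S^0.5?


R = A/P = 4.41/6.5456 = 0.673735
Q = (1/0.02) * 4.41 * 0.673735^(2/3) * 0.017^0.5

22.0949 m^3/s


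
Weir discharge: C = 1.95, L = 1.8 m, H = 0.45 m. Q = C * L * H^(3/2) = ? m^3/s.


Q = C * L * H^(3/2) = 1.95 * 1.8 * 0.45^1.5 = 1.95 * 1.8 * 0.301869

1.0596 m^3/s


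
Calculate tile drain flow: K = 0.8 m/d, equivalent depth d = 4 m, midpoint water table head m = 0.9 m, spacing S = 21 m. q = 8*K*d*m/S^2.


q = 8*K*d*m/S^2
q = 8*0.8*4*0.9/21^2
q = 23.0400 / 441

0.0522 m/d


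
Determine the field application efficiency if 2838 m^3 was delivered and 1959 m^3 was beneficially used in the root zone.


Ea = V_root / V_field * 100 = 1959 / 2838 * 100 = 69.0275%

69.0275 %


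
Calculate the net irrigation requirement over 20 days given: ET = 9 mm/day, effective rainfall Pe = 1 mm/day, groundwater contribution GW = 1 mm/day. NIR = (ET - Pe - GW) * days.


Daily deficit = ET - Pe - GW = 9 - 1 - 1 = 7 mm/day
NIR = 7 * 20 = 140 mm

140.0000 mm


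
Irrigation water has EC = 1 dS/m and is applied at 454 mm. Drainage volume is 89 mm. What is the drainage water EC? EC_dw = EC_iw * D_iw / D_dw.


EC_dw = EC_iw * D_iw / D_dw
EC_dw = 1 * 454 / 89
EC_dw = 454 / 89

5.1011 dS/m


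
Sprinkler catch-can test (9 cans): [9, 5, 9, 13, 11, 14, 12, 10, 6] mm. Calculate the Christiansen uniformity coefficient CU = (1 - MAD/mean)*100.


mean = 9.888889 mm
MAD = 2.345679 mm
CU = (1 - 2.345679/9.888889)*100

76.2797 %


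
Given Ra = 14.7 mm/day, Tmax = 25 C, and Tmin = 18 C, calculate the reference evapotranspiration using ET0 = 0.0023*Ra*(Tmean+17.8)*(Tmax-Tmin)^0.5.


Tmean = (Tmax + Tmin)/2 = (25 + 18)/2 = 21.5
ET0 = 0.0023 * 14.7 * (21.5 + 17.8) * sqrt(25 - 18)
ET0 = 0.0023 * 14.7 * 39.3 * 2.645751

3.5155 mm/day


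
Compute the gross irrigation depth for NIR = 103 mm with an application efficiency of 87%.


Ea = 87% = 0.87
GID = NIR / Ea = 103 / 0.87 = 118.3908 mm

118.3908 mm


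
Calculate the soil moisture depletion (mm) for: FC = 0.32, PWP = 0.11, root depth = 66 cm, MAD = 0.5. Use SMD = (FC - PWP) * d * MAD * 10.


SMD = (FC - PWP) * d * MAD * 10
SMD = (0.32 - 0.11) * 66 * 0.5 * 10
SMD = 0.2100 * 66 * 0.5 * 10

69.3000 mm


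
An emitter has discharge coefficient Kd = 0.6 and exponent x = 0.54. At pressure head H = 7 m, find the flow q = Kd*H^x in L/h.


q = Kd * H^x = 0.6 * 7^0.54 = 0.6 * 2.859914

1.7159 L/h


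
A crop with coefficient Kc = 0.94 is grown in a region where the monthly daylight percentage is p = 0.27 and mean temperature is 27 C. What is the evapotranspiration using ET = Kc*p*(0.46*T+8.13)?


ET = Kc * p * (0.46*T + 8.13)
ET = 0.94 * 0.27 * (0.46*27 + 8.13)
ET = 0.94 * 0.27 * 20.5500

5.2156 mm/day


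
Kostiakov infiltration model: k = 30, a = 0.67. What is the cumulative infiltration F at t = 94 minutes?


F = k * t^a = 30 * 94^0.67
F = 30 * 20.989189

629.6757 mm


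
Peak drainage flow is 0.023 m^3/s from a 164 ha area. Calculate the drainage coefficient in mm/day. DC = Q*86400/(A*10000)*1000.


DC = Q * 86400 / (A * 10000) * 1000
DC = 0.023 * 86400 / (164 * 10000) * 1000
DC = 1987200.0000 / 1640000

1.2117 mm/day


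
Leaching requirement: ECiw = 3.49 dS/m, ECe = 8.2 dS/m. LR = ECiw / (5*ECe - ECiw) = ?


LR = ECiw / (5*ECe - ECiw)
LR = 3.49 / (5*8.2 - 3.49)
LR = 3.49 / 37.5100

0.0930


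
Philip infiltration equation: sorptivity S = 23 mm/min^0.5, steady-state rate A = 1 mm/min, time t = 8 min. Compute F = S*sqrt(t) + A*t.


F = S*sqrt(t) + A*t
F = 23*sqrt(8) + 1*8
F = 23*2.828427 + 8

73.0538 mm


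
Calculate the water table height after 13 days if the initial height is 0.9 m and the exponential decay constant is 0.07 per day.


m = m0 * exp(-k*t)
m = 0.9 * exp(-0.07 * 13)
m = 0.9 * exp(-0.9100)

0.3623 m


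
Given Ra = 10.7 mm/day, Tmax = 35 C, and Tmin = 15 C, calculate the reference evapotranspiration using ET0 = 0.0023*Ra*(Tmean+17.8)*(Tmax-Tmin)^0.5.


Tmean = (Tmax + Tmin)/2 = (35 + 15)/2 = 25.0
ET0 = 0.0023 * 10.7 * (25.0 + 17.8) * sqrt(35 - 15)
ET0 = 0.0023 * 10.7 * 42.8 * 4.472136

4.7105 mm/day


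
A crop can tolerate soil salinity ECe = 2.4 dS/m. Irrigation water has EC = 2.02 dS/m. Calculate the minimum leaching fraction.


LR = ECiw / (5*ECe - ECiw)
LR = 2.02 / (5*2.4 - 2.02)
LR = 2.02 / 9.9800

0.2024


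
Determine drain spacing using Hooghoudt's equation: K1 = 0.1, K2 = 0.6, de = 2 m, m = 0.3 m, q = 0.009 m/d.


S^2 = 8*K2*de*m/q + 4*K1*m^2/q
S^2 = 8*0.6*2*0.3/0.009 + 4*0.1*0.3^2/0.009
S = sqrt(324.0000)

18.0000 m


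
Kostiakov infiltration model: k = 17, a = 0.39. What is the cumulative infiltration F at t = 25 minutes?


F = k * t^a = 17 * 25^0.39
F = 17 * 3.509107

59.6548 mm


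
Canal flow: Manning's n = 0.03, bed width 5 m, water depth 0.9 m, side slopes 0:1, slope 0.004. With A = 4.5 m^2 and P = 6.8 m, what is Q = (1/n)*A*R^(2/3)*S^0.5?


R = A/P = 4.5/6.8 = 0.661765
Q = (1/0.03) * 4.5 * 0.661765^(2/3) * 0.004^0.5

7.2043 m^3/s


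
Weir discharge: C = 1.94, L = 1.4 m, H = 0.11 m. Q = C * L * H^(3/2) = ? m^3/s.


Q = C * L * H^(3/2) = 1.94 * 1.4 * 0.11^1.5 = 1.94 * 1.4 * 0.036483

0.0991 m^3/s


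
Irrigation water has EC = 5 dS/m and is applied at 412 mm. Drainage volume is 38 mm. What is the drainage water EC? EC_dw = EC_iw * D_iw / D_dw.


EC_dw = EC_iw * D_iw / D_dw
EC_dw = 5 * 412 / 38
EC_dw = 2060 / 38

54.2105 dS/m


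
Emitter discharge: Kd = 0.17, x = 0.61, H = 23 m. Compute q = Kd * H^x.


q = Kd * H^x = 0.17 * 23^0.61 = 0.17 * 6.771018

1.1511 L/h


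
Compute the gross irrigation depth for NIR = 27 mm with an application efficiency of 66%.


Ea = 66% = 0.66
GID = NIR / Ea = 27 / 0.66 = 40.9091 mm

40.9091 mm


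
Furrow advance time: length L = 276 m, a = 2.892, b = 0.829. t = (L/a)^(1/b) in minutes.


t = (L/a)^(1/b)
t = (276/2.892)^(1/0.829)
t = 95.435685^(1/0.829)

244.3830 min


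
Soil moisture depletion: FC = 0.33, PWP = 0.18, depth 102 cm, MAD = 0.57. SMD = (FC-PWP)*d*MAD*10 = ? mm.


SMD = (FC - PWP) * d * MAD * 10
SMD = (0.33 - 0.18) * 102 * 0.57 * 10
SMD = 0.1500 * 102 * 0.57 * 10

87.2100 mm


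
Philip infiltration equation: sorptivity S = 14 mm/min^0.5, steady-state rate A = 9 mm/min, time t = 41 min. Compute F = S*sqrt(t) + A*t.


F = S*sqrt(t) + A*t
F = 14*sqrt(41) + 9*41
F = 14*6.403124 + 369

458.6437 mm


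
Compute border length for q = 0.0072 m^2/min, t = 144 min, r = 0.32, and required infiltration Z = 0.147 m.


L = q*t/((1+r)*Z)
L = 0.0072*144/((1+0.32)*0.147)
L = 1.0368/0.19404

5.3432 m


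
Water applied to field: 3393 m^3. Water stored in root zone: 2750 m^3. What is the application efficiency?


Ea = V_root / V_field * 100 = 2750 / 3393 * 100 = 81.0492%

81.0492 %


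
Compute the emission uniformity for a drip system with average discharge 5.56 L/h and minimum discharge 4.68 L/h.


EU = (q_min/q_avg)*100 = (4.68/5.56)*100 = 84.1727%

84.1727 %


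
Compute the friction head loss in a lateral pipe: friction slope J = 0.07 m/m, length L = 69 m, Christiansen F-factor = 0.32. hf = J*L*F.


hf = J * L * F = 0.07 * 69 * 0.32 = 1.5456 m

1.5456 m


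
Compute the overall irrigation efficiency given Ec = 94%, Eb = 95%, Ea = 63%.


Ec = 0.94, Eb = 0.95, Ea = 0.63
E = 0.94 * 0.95 * 0.63 * 100 = 56.2590%

56.2590 %


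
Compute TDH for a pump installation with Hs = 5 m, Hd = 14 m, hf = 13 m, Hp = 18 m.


TDH = Hs + Hd + hf + Hp = 5 + 14 + 13 + 18 = 50

50 m


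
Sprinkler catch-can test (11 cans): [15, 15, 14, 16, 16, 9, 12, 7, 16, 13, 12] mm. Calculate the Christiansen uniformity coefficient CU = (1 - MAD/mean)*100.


mean = 13.181818 mm
MAD = 2.347107 mm
CU = (1 - 2.347107/13.181818)*100

82.1944 %


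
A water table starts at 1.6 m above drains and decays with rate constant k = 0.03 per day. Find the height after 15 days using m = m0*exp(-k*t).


m = m0 * exp(-k*t)
m = 1.6 * exp(-0.03 * 15)
m = 1.6 * exp(-0.4500)

1.0202 m


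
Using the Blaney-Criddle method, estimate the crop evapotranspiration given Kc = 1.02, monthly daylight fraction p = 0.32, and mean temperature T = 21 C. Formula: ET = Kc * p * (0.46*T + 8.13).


ET = Kc * p * (0.46*T + 8.13)
ET = 1.02 * 0.32 * (0.46*21 + 8.13)
ET = 1.02 * 0.32 * 17.7900

5.8067 mm/day


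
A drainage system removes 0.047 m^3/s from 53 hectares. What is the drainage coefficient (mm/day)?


DC = Q * 86400 / (A * 10000) * 1000
DC = 0.047 * 86400 / (53 * 10000) * 1000
DC = 4060800.0000 / 530000

7.6619 mm/day


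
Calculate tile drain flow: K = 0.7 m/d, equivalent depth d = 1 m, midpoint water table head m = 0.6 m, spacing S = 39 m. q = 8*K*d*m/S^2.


q = 8*K*d*m/S^2
q = 8*0.7*1*0.6/39^2
q = 3.3600 / 1521

0.0022 m/d


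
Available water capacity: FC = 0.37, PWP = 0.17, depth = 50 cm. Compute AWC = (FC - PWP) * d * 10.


AWC = (FC - PWP) * d * 10
AWC = (0.37 - 0.17) * 50 * 10
AWC = 0.2000 * 50 * 10

100.0000 mm


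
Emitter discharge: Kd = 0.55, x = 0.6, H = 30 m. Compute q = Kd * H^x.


q = Kd * H^x = 0.55 * 30^0.6 = 0.55 * 7.696136

4.2329 L/h


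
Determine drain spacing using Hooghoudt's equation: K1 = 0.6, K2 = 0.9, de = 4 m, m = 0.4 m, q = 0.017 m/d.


S^2 = 8*K2*de*m/q + 4*K1*m^2/q
S^2 = 8*0.9*4*0.4/0.017 + 4*0.6*0.4^2/0.017
S = sqrt(700.2353)

26.4620 m


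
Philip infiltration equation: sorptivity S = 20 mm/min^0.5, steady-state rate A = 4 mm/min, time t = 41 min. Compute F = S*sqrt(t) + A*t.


F = S*sqrt(t) + A*t
F = 20*sqrt(41) + 4*41
F = 20*6.403124 + 164

292.0625 mm


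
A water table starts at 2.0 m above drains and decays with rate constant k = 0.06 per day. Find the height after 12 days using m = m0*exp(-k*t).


m = m0 * exp(-k*t)
m = 2.0 * exp(-0.06 * 12)
m = 2.0 * exp(-0.7200)

0.9735 m


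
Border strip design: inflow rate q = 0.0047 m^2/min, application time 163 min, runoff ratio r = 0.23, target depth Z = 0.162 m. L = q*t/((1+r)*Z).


L = q*t/((1+r)*Z)
L = 0.0047*163/((1+0.23)*0.162)
L = 0.7661/0.19926

3.8447 m


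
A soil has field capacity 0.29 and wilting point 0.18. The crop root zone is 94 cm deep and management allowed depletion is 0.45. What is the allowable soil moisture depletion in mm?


SMD = (FC - PWP) * d * MAD * 10
SMD = (0.29 - 0.18) * 94 * 0.45 * 10
SMD = 0.1100 * 94 * 0.45 * 10

46.5300 mm


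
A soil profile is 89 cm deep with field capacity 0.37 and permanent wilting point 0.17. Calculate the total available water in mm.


AWC = (FC - PWP) * d * 10
AWC = (0.37 - 0.17) * 89 * 10
AWC = 0.2000 * 89 * 10

178.0000 mm


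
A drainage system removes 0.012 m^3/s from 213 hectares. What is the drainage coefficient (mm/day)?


DC = Q * 86400 / (A * 10000) * 1000
DC = 0.012 * 86400 / (213 * 10000) * 1000
DC = 1036800.0000 / 2130000

0.4868 mm/day


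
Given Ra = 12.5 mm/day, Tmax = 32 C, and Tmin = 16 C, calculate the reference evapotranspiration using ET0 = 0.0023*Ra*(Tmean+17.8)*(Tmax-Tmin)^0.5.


Tmean = (Tmax + Tmin)/2 = (32 + 16)/2 = 24.0
ET0 = 0.0023 * 12.5 * (24.0 + 17.8) * sqrt(32 - 16)
ET0 = 0.0023 * 12.5 * 41.8 * 4.000000

4.8070 mm/day


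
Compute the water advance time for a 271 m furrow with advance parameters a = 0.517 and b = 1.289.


t = (L/a)^(1/b)
t = (271/0.517)^(1/1.289)
t = 524.177950^(1/1.289)

128.7533 min


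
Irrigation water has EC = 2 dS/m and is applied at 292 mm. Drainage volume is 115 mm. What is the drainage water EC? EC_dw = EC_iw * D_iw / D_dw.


EC_dw = EC_iw * D_iw / D_dw
EC_dw = 2 * 292 / 115
EC_dw = 584 / 115

5.0783 dS/m


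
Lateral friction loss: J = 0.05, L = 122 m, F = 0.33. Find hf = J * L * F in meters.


hf = J * L * F = 0.05 * 122 * 0.33 = 2.0130 m

2.0130 m


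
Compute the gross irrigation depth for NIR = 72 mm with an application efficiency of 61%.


Ea = 61% = 0.61
GID = NIR / Ea = 72 / 0.61 = 118.0328 mm

118.0328 mm


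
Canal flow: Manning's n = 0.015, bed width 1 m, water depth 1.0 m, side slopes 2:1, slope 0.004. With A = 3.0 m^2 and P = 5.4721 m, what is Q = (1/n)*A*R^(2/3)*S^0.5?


R = A/P = 3.0/5.4721 = 0.548236
Q = (1/0.015) * 3.0 * 0.548236^(2/3) * 0.004^0.5

8.4730 m^3/s


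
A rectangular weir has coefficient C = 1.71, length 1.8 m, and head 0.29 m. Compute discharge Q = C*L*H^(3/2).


Q = C * L * H^(3/2) = 1.71 * 1.8 * 0.29^1.5 = 1.71 * 1.8 * 0.156170

0.4807 m^3/s


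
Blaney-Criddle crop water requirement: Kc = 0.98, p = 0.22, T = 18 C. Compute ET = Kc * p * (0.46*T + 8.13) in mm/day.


ET = Kc * p * (0.46*T + 8.13)
ET = 0.98 * 0.22 * (0.46*18 + 8.13)
ET = 0.98 * 0.22 * 16.4100

3.5380 mm/day


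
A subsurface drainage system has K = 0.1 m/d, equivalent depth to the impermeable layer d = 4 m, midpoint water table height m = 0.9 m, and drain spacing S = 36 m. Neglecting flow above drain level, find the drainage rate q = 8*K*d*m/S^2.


q = 8*K*d*m/S^2
q = 8*0.1*4*0.9/36^2
q = 2.8800 / 1296

0.0022 m/d


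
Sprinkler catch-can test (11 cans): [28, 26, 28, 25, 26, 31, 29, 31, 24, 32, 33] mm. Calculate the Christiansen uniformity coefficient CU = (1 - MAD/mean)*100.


mean = 28.454545 mm
MAD = 2.495868 mm
CU = (1 - 2.495868/28.454545)*100

91.2286 %


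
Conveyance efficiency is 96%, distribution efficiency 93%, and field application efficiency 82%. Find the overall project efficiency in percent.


Ec = 0.96, Eb = 0.93, Ea = 0.82
E = 0.96 * 0.93 * 0.82 * 100 = 73.2096%

73.2096 %


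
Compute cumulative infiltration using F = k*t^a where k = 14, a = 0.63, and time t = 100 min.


F = k * t^a = 14 * 100^0.63
F = 14 * 18.197009

254.7581 mm


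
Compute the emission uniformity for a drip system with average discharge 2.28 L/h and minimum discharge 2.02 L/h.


EU = (q_min/q_avg)*100 = (2.02/2.28)*100 = 88.5965%

88.5965 %


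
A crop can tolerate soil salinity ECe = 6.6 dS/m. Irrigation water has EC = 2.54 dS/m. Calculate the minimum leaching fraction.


LR = ECiw / (5*ECe - ECiw)
LR = 2.54 / (5*6.6 - 2.54)
LR = 2.54 / 30.4600

0.0834


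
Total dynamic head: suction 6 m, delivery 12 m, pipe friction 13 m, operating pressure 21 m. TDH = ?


TDH = Hs + Hd + hf + Hp = 6 + 12 + 13 + 21 = 52

52 m


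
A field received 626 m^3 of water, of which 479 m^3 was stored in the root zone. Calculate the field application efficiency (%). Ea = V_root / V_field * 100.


Ea = V_root / V_field * 100 = 479 / 626 * 100 = 76.5176%

76.5176 %


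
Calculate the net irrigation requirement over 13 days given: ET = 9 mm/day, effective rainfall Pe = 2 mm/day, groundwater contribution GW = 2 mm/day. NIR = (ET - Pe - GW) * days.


Daily deficit = ET - Pe - GW = 9 - 2 - 2 = 5 mm/day
NIR = 5 * 13 = 65 mm

65.0000 mm


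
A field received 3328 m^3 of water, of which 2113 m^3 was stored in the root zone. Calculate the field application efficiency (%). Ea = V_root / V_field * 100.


Ea = V_root / V_field * 100 = 2113 / 3328 * 100 = 63.4916%

63.4916 %


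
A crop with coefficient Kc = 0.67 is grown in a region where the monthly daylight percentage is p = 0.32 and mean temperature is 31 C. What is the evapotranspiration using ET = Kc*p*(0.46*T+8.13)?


ET = Kc * p * (0.46*T + 8.13)
ET = 0.67 * 0.32 * (0.46*31 + 8.13)
ET = 0.67 * 0.32 * 22.3900

4.8004 mm/day


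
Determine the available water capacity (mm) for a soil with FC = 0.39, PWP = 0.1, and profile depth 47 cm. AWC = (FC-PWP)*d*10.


AWC = (FC - PWP) * d * 10
AWC = (0.39 - 0.1) * 47 * 10
AWC = 0.2900 * 47 * 10

136.3000 mm


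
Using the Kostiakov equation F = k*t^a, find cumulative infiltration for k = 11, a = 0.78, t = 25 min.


F = k * t^a = 11 * 25^0.78
F = 11 * 12.313832

135.4522 mm


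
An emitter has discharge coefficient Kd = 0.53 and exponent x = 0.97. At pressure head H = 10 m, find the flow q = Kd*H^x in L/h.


q = Kd * H^x = 0.53 * 10^0.97 = 0.53 * 9.332543

4.9462 L/h


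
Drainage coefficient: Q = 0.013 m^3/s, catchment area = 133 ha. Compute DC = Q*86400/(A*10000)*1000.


DC = Q * 86400 / (A * 10000) * 1000
DC = 0.013 * 86400 / (133 * 10000) * 1000
DC = 1123200.0000 / 1330000

0.8445 mm/day


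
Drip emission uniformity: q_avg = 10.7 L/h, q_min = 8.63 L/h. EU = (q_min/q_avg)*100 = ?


EU = (q_min/q_avg)*100 = (8.63/10.7)*100 = 80.6542%

80.6542 %


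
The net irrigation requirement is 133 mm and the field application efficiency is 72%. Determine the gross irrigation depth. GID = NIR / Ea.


Ea = 72% = 0.72
GID = NIR / Ea = 133 / 0.72 = 184.7222 mm

184.7222 mm


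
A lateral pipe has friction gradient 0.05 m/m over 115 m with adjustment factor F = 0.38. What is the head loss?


hf = J * L * F = 0.05 * 115 * 0.38 = 2.1850 m

2.1850 m


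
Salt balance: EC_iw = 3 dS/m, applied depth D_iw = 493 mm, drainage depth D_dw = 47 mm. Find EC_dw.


EC_dw = EC_iw * D_iw / D_dw
EC_dw = 3 * 493 / 47
EC_dw = 1479 / 47

31.4681 dS/m


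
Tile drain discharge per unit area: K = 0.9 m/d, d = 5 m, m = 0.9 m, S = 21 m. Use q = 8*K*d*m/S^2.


q = 8*K*d*m/S^2
q = 8*0.9*5*0.9/21^2
q = 32.4000 / 441

0.0735 m/d


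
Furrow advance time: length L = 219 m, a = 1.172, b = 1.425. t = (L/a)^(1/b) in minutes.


t = (L/a)^(1/b)
t = (219/1.172)^(1/1.425)
t = 186.860068^(1/1.425)

39.2687 min


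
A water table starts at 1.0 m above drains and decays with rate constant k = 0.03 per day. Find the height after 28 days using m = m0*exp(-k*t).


m = m0 * exp(-k*t)
m = 1.0 * exp(-0.03 * 28)
m = 1.0 * exp(-0.8400)

0.4317 m


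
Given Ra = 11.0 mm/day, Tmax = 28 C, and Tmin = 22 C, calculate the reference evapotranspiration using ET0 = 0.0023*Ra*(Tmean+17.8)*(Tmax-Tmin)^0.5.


Tmean = (Tmax + Tmin)/2 = (28 + 22)/2 = 25.0
ET0 = 0.0023 * 11.0 * (25.0 + 17.8) * sqrt(28 - 22)
ET0 = 0.0023 * 11.0 * 42.8 * 2.449490

2.6524 mm/day


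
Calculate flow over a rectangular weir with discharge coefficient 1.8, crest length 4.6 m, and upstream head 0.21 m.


Q = C * L * H^(3/2) = 1.8 * 4.6 * 0.21^1.5 = 1.8 * 4.6 * 0.096234

0.7968 m^3/s


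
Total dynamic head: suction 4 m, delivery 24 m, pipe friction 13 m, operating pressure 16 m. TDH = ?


TDH = Hs + Hd + hf + Hp = 4 + 24 + 13 + 16 = 57

57 m


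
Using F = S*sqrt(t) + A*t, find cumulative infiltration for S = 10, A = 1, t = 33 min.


F = S*sqrt(t) + A*t
F = 10*sqrt(33) + 1*33
F = 10*5.744563 + 33

90.4456 mm


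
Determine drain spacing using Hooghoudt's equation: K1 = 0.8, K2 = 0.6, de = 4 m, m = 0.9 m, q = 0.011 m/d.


S^2 = 8*K2*de*m/q + 4*K1*m^2/q
S^2 = 8*0.6*4*0.9/0.011 + 4*0.8*0.9^2/0.011
S = sqrt(1806.5455)

42.5035 m


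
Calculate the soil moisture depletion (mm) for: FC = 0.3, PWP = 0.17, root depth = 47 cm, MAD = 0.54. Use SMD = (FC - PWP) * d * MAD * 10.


SMD = (FC - PWP) * d * MAD * 10
SMD = (0.3 - 0.17) * 47 * 0.54 * 10
SMD = 0.1300 * 47 * 0.54 * 10

32.9940 mm


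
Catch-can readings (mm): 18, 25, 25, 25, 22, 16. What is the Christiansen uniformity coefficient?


mean = 21.833333 mm
MAD = 3.222222 mm
CU = (1 - 3.222222/21.833333)*100

85.2417 %


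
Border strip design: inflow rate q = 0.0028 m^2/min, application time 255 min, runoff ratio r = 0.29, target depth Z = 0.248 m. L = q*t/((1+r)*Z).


L = q*t/((1+r)*Z)
L = 0.0028*255/((1+0.29)*0.248)
L = 0.714/0.31992

2.2318 m


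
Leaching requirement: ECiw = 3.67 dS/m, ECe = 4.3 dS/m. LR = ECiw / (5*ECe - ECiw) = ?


LR = ECiw / (5*ECe - ECiw)
LR = 3.67 / (5*4.3 - 3.67)
LR = 3.67 / 17.8300

0.2058


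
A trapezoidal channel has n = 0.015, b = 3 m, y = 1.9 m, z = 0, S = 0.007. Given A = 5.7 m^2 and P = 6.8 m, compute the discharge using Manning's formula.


R = A/P = 5.7/6.8 = 0.838235
Q = (1/0.015) * 5.7 * 0.838235^(2/3) * 0.007^0.5

28.2646 m^3/s


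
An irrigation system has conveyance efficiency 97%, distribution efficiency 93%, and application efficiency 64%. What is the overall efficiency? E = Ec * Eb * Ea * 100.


Ec = 0.97, Eb = 0.93, Ea = 0.64
E = 0.97 * 0.93 * 0.64 * 100 = 57.7344%

57.7344 %


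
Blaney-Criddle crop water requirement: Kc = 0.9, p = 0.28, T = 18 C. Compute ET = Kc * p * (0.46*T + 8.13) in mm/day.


ET = Kc * p * (0.46*T + 8.13)
ET = 0.9 * 0.28 * (0.46*18 + 8.13)
ET = 0.9 * 0.28 * 16.4100

4.1353 mm/day


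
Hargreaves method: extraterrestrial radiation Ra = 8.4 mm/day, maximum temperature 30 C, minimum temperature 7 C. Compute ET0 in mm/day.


Tmean = (Tmax + Tmin)/2 = (30 + 7)/2 = 18.5
ET0 = 0.0023 * 8.4 * (18.5 + 17.8) * sqrt(30 - 7)
ET0 = 0.0023 * 8.4 * 36.3 * 4.795832

3.3634 mm/day


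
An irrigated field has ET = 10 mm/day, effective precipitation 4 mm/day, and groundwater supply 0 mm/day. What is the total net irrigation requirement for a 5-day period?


Daily deficit = ET - Pe - GW = 10 - 4 - 0 = 6 mm/day
NIR = 6 * 5 = 30 mm

30.0000 mm


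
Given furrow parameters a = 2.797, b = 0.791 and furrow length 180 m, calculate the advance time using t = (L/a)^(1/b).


t = (L/a)^(1/b)
t = (180/2.797)^(1/0.791)
t = 64.354666^(1/0.791)

193.3960 min


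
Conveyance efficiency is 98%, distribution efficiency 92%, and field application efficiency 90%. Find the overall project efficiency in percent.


Ec = 0.98, Eb = 0.92, Ea = 0.9
E = 0.98 * 0.92 * 0.9 * 100 = 81.1440%

81.1440 %


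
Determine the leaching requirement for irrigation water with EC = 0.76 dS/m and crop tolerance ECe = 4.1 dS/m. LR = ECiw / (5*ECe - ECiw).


LR = ECiw / (5*ECe - ECiw)
LR = 0.76 / (5*4.1 - 0.76)
LR = 0.76 / 19.7400

0.0385


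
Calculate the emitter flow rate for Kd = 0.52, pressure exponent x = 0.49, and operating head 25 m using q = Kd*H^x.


q = Kd * H^x = 0.52 * 25^0.49 = 0.52 * 4.841619

2.5176 L/h


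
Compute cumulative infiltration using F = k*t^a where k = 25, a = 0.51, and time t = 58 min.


F = k * t^a = 25 * 58^0.51
F = 25 * 7.931371

198.2843 mm


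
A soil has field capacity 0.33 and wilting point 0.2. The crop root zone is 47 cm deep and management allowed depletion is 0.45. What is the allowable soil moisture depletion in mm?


SMD = (FC - PWP) * d * MAD * 10
SMD = (0.33 - 0.2) * 47 * 0.45 * 10
SMD = 0.1300 * 47 * 0.45 * 10

27.4950 mm


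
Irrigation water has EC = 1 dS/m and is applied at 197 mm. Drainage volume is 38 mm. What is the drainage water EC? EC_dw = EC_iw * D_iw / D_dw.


EC_dw = EC_iw * D_iw / D_dw
EC_dw = 1 * 197 / 38
EC_dw = 197 / 38

5.1842 dS/m


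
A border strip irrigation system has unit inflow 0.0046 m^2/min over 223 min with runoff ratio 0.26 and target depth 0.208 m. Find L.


L = q*t/((1+r)*Z)
L = 0.0046*223/((1+0.26)*0.208)
L = 1.0258/0.26208

3.9141 m


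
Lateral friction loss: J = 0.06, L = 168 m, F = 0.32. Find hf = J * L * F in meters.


hf = J * L * F = 0.06 * 168 * 0.32 = 3.2256 m

3.2256 m


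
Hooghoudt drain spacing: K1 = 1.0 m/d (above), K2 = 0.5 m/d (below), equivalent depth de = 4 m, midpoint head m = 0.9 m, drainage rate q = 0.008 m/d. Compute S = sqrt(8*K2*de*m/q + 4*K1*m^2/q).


S^2 = 8*K2*de*m/q + 4*K1*m^2/q
S^2 = 8*0.5*4*0.9/0.008 + 4*1.0*0.9^2/0.008
S = sqrt(2205.0000)

46.9574 m


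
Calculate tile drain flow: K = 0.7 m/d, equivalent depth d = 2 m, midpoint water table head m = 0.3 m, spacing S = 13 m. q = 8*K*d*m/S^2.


q = 8*K*d*m/S^2
q = 8*0.7*2*0.3/13^2
q = 3.3600 / 169

0.0199 m/d


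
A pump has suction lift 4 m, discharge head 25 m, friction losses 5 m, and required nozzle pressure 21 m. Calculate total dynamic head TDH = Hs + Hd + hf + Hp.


TDH = Hs + Hd + hf + Hp = 4 + 25 + 5 + 21 = 55

55 m


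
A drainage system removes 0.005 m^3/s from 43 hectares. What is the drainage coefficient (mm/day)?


DC = Q * 86400 / (A * 10000) * 1000
DC = 0.005 * 86400 / (43 * 10000) * 1000
DC = 432000.0000 / 430000

1.0047 mm/day


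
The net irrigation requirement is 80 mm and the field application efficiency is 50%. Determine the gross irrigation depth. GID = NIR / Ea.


Ea = 50% = 0.5
GID = NIR / Ea = 80 / 0.5 = 160.0000 mm

160.0000 mm


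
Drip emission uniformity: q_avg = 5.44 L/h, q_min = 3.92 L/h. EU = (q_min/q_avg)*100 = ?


EU = (q_min/q_avg)*100 = (3.92/5.44)*100 = 72.0588%

72.0588 %


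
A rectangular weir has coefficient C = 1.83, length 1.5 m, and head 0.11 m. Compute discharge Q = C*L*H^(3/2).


Q = C * L * H^(3/2) = 1.83 * 1.5 * 0.11^1.5 = 1.83 * 1.5 * 0.036483

0.1001 m^3/s


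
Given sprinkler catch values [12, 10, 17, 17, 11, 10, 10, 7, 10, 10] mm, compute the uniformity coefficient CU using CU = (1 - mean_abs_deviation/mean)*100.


mean = 11.400000 mm
MAD = 2.360000 mm
CU = (1 - 2.360000/11.400000)*100

79.2982 %


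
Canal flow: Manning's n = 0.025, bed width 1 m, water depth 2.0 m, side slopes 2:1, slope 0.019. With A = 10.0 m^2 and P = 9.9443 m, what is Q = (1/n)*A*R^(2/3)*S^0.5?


R = A/P = 10.0/9.9443 = 1.005601
Q = (1/0.025) * 10.0 * 1.005601^(2/3) * 0.019^0.5

55.3419 m^3/s


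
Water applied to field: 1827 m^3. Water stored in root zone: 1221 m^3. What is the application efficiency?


Ea = V_root / V_field * 100 = 1221 / 1827 * 100 = 66.8309%

66.8309 %


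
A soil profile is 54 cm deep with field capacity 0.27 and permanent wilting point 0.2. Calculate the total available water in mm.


AWC = (FC - PWP) * d * 10
AWC = (0.27 - 0.2) * 54 * 10
AWC = 0.0700 * 54 * 10

37.8000 mm


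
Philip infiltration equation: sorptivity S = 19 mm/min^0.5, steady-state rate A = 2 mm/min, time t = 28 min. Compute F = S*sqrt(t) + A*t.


F = S*sqrt(t) + A*t
F = 19*sqrt(28) + 2*28
F = 19*5.291503 + 56

156.5386 mm


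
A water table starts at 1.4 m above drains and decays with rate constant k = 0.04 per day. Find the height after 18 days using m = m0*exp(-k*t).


m = m0 * exp(-k*t)
m = 1.4 * exp(-0.04 * 18)
m = 1.4 * exp(-0.7200)

0.6815 m


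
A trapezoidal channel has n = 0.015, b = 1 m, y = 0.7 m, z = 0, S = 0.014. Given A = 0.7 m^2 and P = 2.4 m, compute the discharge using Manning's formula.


R = A/P = 0.7/2.4 = 0.291667
Q = (1/0.015) * 0.7 * 0.291667^(2/3) * 0.014^0.5

2.4284 m^3/s


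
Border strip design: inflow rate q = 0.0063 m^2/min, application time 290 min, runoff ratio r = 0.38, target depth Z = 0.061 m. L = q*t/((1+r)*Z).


L = q*t/((1+r)*Z)
L = 0.0063*290/((1+0.38)*0.061)
L = 1.827/0.08418

21.7035 m


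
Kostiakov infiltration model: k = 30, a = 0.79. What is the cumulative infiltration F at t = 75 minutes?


F = k * t^a = 30 * 75^0.79
F = 30 * 30.289939

908.6982 mm


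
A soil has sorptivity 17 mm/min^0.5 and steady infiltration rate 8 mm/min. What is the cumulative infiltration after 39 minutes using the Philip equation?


F = S*sqrt(t) + A*t
F = 17*sqrt(39) + 8*39
F = 17*6.244998 + 312

418.1650 mm


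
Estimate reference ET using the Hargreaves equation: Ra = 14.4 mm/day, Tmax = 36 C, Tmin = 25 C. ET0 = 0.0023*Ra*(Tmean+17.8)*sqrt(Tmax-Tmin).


Tmean = (Tmax + Tmin)/2 = (36 + 25)/2 = 30.5
ET0 = 0.0023 * 14.4 * (30.5 + 17.8) * sqrt(36 - 25)
ET0 = 0.0023 * 14.4 * 48.3 * 3.316625

5.3056 mm/day


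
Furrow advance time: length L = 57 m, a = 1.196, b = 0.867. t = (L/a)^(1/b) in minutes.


t = (L/a)^(1/b)
t = (57/1.196)^(1/0.867)
t = 47.658863^(1/0.867)

86.2135 min


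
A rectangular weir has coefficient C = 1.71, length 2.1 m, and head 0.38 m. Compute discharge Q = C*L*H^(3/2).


Q = C * L * H^(3/2) = 1.71 * 2.1 * 0.38^1.5 = 1.71 * 2.1 * 0.234248

0.8412 m^3/s


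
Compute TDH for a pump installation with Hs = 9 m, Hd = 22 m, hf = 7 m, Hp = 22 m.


TDH = Hs + Hd + hf + Hp = 9 + 22 + 7 + 22 = 60

60 m


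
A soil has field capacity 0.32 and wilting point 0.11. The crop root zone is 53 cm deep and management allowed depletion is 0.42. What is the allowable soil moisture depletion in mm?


SMD = (FC - PWP) * d * MAD * 10
SMD = (0.32 - 0.11) * 53 * 0.42 * 10
SMD = 0.2100 * 53 * 0.42 * 10

46.7460 mm
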